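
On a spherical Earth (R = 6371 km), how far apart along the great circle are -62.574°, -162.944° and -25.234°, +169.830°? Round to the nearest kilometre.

4615 km

Δλ = 169.830 − -162.944 = 332.774°; wrapped into (−180°, 180°]: -27.226°.
Δφ = -25.234 − -62.574 = 37.340°.
a = sin²(Δφ/2) + cos φ₁ · cos φ₂ · sin²(Δλ/2) = 0.125555.
c = 2·atan2(√a, √(1−a)) = 0.72441 rad → d = 6371·c ≈ 4615.23 km.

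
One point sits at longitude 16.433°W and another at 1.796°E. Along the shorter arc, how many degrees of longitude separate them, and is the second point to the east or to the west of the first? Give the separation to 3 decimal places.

Raw difference: 1.796 − -16.433 = 18.229°.
Normalise into (−180°, 180°]: 18.229° stays 18.229°.
Positive ⇒ the second point lies to the east; separation 18.229°.

18.229° east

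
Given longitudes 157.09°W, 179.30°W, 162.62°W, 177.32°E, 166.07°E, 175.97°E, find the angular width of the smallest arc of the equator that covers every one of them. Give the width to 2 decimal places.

36.84°

Sort the longitudes: -179.30°, -162.62°, -157.09°, +166.07°, +175.97°, +177.32°.
Eastward gaps between consecutive values (wrapping around): 16.68°, 5.53°, 323.16°, 9.90°, 1.35°, 3.38°.
Largest gap = 323.16° ⇒ minimal covering band is its complement: 360° − 323.16° = 36.84°.
Band runs from +166.07° eastward to -157.09°, crossing the antimeridian.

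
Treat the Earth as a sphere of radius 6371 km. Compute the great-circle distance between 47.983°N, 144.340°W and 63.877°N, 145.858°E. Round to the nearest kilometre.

Δλ = 145.858 − -144.340 = 290.198°; wrapped into (−180°, 180°]: -69.802°.
Δφ = 63.877 − 47.983 = 15.894°.
a = sin²(Δφ/2) + cos φ₁ · cos φ₂ · sin²(Δλ/2) = 0.115595.
c = 2·atan2(√a, √(1−a)) = 0.69382 rad → d = 6371·c ≈ 4420.32 km.

4420 km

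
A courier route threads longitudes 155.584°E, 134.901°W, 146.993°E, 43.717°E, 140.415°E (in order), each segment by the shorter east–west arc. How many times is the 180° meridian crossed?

Leg 1: +155.584° → -134.901°, shortest Δλ = 69.515° (east) — crosses 180°.
Leg 2: -134.901° → +146.993°, shortest Δλ = -78.106° (west) — crosses 180°.
Leg 3: +146.993° → +43.717°, shortest Δλ = -103.276° (west) — does not cross 180°.
Leg 4: +43.717° → +140.415°, shortest Δλ = 96.698° (east) — does not cross 180°.
Total crossings: 2.

2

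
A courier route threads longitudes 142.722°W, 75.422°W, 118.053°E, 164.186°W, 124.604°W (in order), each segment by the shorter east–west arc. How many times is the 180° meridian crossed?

Leg 1: -142.722° → -75.422°, shortest Δλ = 67.3° (east) — does not cross 180°.
Leg 2: -75.422° → +118.053°, shortest Δλ = -166.525° (west) — crosses 180°.
Leg 3: +118.053° → -164.186°, shortest Δλ = 77.761° (east) — crosses 180°.
Leg 4: -164.186° → -124.604°, shortest Δλ = 39.582° (east) — does not cross 180°.
Total crossings: 2.

2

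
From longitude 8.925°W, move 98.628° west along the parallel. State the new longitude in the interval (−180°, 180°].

107.553°W

Start at -8.925°; shift −98.628° → -107.553°.
-107.553° already lies in (−180°, 180°].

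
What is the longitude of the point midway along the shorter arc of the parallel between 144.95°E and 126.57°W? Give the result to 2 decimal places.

170.81°W

Signed shortest Δλ from +144.95° to -126.57° is +88.48°.
Midpoint longitude = +144.95° + (+88.48°)/2 = +144.95° + 44.24° = +189.19°.
Normalise into (−180°, 180°]: -170.81°.
(The naïve average (+144.95 + -126.57)/2 = 9.19° is on the wrong side of the globe.)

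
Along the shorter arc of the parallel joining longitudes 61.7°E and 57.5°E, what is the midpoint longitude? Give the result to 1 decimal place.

Signed shortest Δλ from +61.7° to +57.5° is -4.2°.
Midpoint longitude = +61.7° + (-4.2°)/2 = +61.7° − 2.1° = +59.6°.

59.6°E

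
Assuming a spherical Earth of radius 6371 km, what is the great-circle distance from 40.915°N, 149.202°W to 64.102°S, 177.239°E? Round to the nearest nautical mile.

6503 nmi

Δλ = 177.239 − -149.202 = 326.441°; wrapped into (−180°, 180°]: -33.559°.
Δφ = -64.102 − 40.915 = -105.017°.
a = sin²(Δφ/2) + cos φ₁ · cos φ₂ · sin²(Δλ/2) = 0.657060.
c = 2·atan2(√a, √(1−a)) = 1.89033 rad → d = 6371·c ≈ 12043.27 km ≈ 6502.85 nmi.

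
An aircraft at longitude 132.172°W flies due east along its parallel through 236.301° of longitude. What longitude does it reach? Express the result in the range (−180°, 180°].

104.129°E

Start at -132.172°; shift +236.301° → +104.129°.
+104.129° already lies in (−180°, 180°].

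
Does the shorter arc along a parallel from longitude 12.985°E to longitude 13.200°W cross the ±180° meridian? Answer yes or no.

No

Signed shortest Δλ = ((-13.200 − 12.985 + 180) mod 360) − 180 = -26.185°.
Going west by 26.185° from +12.985° reaches -13.200° without touching 180°.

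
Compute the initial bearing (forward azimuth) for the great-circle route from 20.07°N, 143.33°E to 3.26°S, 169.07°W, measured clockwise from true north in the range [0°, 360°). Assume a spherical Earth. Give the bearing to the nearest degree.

111°

Δλ = -169.07 − 143.33 = -312.40°; wrapped into (−180°, 180°]: 47.60°.
θ = atan2( sin Δλ · cos φ₂ , cos φ₁ · sin φ₂ − sin φ₁ · cos φ₂ · cos Δλ )
  = atan2(0.73726, -0.28444) = 111.097° → normalised to [0°, 360°): 111.097°.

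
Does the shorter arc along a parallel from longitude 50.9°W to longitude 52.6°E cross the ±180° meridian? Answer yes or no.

Signed shortest Δλ = ((52.6 − -50.9 + 180) mod 360) − 180 = 103.5°.
Going east by 103.5° from -50.9° reaches +52.6° without touching 180°.

No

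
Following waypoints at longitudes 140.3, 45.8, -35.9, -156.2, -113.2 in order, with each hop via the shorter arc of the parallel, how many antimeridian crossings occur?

Leg 1: +140.3° → +45.8°, shortest Δλ = -94.5° (west) — does not cross 180°.
Leg 2: +45.8° → -35.9°, shortest Δλ = -81.7° (west) — does not cross 180°.
Leg 3: -35.9° → -156.2°, shortest Δλ = -120.3° (west) — does not cross 180°.
Leg 4: -156.2° → -113.2°, shortest Δλ = 43.0° (east) — does not cross 180°.
Total crossings: 0.

0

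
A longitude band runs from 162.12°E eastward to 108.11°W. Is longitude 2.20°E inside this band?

Band width going east from +162.12° to -108.11°: ((-108.11 − 162.12) mod 360) = 89.77°.
Offset of +2.20° east of the west edge: ((2.20 − 162.12) mod 360) = 200.08°.
200.08° > 89.77° ⇒ outside.

No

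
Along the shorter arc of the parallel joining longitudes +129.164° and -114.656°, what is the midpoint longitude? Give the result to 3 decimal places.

Signed shortest Δλ from +129.164° to -114.656° is +116.180°.
Midpoint longitude = +129.164° + (+116.180°)/2 = +129.164° + 58.090° = +187.254°.
Normalise into (−180°, 180°]: -172.746°.
(The naïve average (+129.164 + -114.656)/2 = 7.254° is on the wrong side of the globe.)

-172.746°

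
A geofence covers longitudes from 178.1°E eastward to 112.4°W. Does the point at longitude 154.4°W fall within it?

Band width going east from +178.1° to -112.4°: ((-112.4 − 178.1) mod 360) = 69.5°.
Offset of -154.4° east of the west edge: ((-154.4 − 178.1) mod 360) = 27.5°.
27.5° ≤ 69.5° ⇒ inside.

Yes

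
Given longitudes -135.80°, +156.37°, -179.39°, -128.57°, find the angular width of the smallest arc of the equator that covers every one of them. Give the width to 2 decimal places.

Sort the longitudes: -179.39°, -135.80°, -128.57°, +156.37°.
Eastward gaps between consecutive values (wrapping around): 43.59°, 7.23°, 284.94°, 24.24°.
Largest gap = 284.94° ⇒ minimal covering band is its complement: 360° − 284.94° = 75.06°.
Band runs from +156.37° eastward to -128.57°, crossing the antimeridian.

75.06°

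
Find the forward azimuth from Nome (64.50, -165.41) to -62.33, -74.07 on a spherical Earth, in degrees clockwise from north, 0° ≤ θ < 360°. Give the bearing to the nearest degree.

Δλ = -74.07 − -165.41 = 91.34°.
θ = atan2( sin Δλ · cos φ₂ , cos φ₁ · sin φ₂ − sin φ₁ · cos φ₂ · cos Δλ )
  = atan2(0.46425, -0.37147) = 128.665° → normalised to [0°, 360°): 128.665°.

129°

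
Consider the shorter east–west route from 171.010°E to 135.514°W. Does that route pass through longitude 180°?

Yes

Naïve |-135.514 − 171.010| = 306.524° > 180°, so the shorter arc goes the other way round — across 180°.
Signed shortest Δλ = ((-135.514 − 171.010 + 180) mod 360) − 180 = 53.476°.
Going east by 53.476° from +171.010° passes through 180° before reaching -135.514°.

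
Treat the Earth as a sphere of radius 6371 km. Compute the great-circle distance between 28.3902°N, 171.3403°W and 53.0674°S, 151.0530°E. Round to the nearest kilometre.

Δλ = 151.0530 − -171.3403 = 322.3933°; wrapped into (−180°, 180°]: -37.6067°.
Δφ = -53.0674 − 28.3902 = -81.4576°.
a = sin²(Δφ/2) + cos φ₁ · cos φ₂ · sin²(Δλ/2) = 0.480647.
c = 2·atan2(√a, √(1−a)) = 1.53208 rad → d = 6371·c ≈ 9760.88 km.

9761 km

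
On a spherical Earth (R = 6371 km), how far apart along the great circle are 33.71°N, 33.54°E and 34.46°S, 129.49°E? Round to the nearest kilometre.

Δλ = 129.49 − 33.54 = 95.95°.
Δφ = -34.46 − 33.71 = -68.17°.
a = sin²(Δφ/2) + cos φ₁ · cos φ₂ · sin²(Δλ/2) = 0.692565.
c = 2·atan2(√a, √(1−a)) = 1.96614 rad → d = 6371·c ≈ 12526.31 km.

12526 km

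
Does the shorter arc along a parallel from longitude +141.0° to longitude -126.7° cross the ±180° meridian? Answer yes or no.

Naïve |-126.7 − 141.0| = 267.7° > 180°, so the shorter arc goes the other way round — across 180°.
Signed shortest Δλ = ((-126.7 − 141.0 + 180) mod 360) − 180 = 92.3°.
Going east by 92.3° from +141.0° passes through 180° before reaching -126.7°.

Yes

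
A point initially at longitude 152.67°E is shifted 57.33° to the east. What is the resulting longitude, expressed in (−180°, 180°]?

Start at +152.67°; shift +57.33° → +210.00°.
+210.00° lies outside (−180°, 180°]; subtract 360° → -150.00°.

150.00°W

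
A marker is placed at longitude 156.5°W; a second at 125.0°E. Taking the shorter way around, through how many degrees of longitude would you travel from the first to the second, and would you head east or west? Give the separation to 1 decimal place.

78.5° west

Raw difference: 125.0 − -156.5 = 281.5°.
Normalise into (−180°, 180°]: 281.5° − 360° = -78.5°.
Negative ⇒ the second point lies to the west; separation 78.5°.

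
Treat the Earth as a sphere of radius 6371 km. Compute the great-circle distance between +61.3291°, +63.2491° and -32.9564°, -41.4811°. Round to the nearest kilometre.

Δλ = -41.4811 − 63.2491 = -104.7302°.
Δφ = -32.9564 − 61.3291 = -94.2855°.
a = sin²(Δφ/2) + cos φ₁ · cos φ₂ · sin²(Δλ/2) = 0.789831.
c = 2·atan2(√a, √(1−a)) = 2.18911 rad → d = 6371·c ≈ 13946.82 km.

13947 km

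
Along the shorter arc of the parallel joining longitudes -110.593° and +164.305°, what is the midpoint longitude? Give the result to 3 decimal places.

Signed shortest Δλ from -110.593° to +164.305° is -85.102°.
Midpoint longitude = -110.593° + (-85.102°)/2 = -110.593° − 42.551° = -153.144°.
(The naïve average (-110.593 + +164.305)/2 = 26.856° is on the wrong side of the globe.)

-153.144°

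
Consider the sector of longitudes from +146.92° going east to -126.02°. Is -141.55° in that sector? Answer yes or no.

Yes

Band width going east from +146.92° to -126.02°: ((-126.02 − 146.92) mod 360) = 87.06°.
Offset of -141.55° east of the west edge: ((-141.55 − 146.92) mod 360) = 71.53°.
71.53° ≤ 87.06° ⇒ inside.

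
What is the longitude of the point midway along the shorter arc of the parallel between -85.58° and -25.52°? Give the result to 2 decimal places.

Signed shortest Δλ from -85.58° to -25.52° is +60.06°.
Midpoint longitude = -85.58° + (+60.06°)/2 = -85.58° + 30.03° = -55.55°.

-55.55°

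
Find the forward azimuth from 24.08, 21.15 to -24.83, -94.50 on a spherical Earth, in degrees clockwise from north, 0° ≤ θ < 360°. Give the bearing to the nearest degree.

Δλ = -94.50 − 21.15 = -115.65°.
θ = atan2( sin Δλ · cos φ₂ , cos φ₁ · sin φ₂ − sin φ₁ · cos φ₂ · cos Δλ )
  = atan2(-0.81812, -0.22309) = -105.253° → normalised to [0°, 360°): 254.747°.

255°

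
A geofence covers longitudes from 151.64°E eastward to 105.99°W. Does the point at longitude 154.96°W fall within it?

Band width going east from +151.64° to -105.99°: ((-105.99 − 151.64) mod 360) = 102.37°.
Offset of -154.96° east of the west edge: ((-154.96 − 151.64) mod 360) = 53.40°.
53.40° ≤ 102.37° ⇒ inside.

Yes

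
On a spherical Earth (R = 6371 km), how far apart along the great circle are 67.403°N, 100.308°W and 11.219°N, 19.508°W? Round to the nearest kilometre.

Δλ = -19.508 − -100.308 = 80.800°.
Δφ = 11.219 − 67.403 = -56.184°.
a = sin²(Δφ/2) + cos φ₁ · cos φ₂ · sin²(Δλ/2) = 0.380058.
c = 2·atan2(√a, √(1−a)) = 1.32855 rad → d = 6371·c ≈ 8464.20 km.

8464 km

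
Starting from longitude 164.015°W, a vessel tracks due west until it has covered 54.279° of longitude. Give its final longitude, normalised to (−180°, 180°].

Start at -164.015°; shift −54.279° → -218.294°.
-218.294° lies outside (−180°, 180°]; add 360° → +141.706°.

141.706°E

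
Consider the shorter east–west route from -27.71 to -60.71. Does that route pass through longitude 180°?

No

Signed shortest Δλ = ((-60.71 − -27.71 + 180) mod 360) − 180 = -33.0°.
Going west by 33.0° from -27.71° reaches -60.71° without touching 180°.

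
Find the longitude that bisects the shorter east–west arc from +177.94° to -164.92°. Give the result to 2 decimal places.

-173.49°

Signed shortest Δλ from +177.94° to -164.92° is +17.14°.
Midpoint longitude = +177.94° + (+17.14°)/2 = +177.94° + 8.57° = +186.51°.
Normalise into (−180°, 180°]: -173.49°.
(The naïve average (+177.94 + -164.92)/2 = 6.51° is on the wrong side of the globe.)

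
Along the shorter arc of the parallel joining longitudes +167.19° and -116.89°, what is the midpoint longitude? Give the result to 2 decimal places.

Signed shortest Δλ from +167.19° to -116.89° is +75.92°.
Midpoint longitude = +167.19° + (+75.92°)/2 = +167.19° + 37.96° = +205.15°.
Normalise into (−180°, 180°]: -154.85°.
(The naïve average (+167.19 + -116.89)/2 = 25.15° is on the wrong side of the globe.)

-154.85°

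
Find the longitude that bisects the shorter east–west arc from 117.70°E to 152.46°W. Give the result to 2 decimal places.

Signed shortest Δλ from +117.70° to -152.46° is +89.84°.
Midpoint longitude = +117.70° + (+89.84°)/2 = +117.70° + 44.92° = +162.62°.
(The naïve average (+117.70 + -152.46)/2 = -17.38° is on the wrong side of the globe.)

162.62°E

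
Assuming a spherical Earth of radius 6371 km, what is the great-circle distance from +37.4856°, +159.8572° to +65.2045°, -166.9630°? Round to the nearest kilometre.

3758 km

Δλ = -166.9630 − 159.8572 = -326.8202°; wrapped into (−180°, 180°]: 33.1798°.
Δφ = 65.2045 − 37.4856 = 27.7189°.
a = sin²(Δφ/2) + cos φ₁ · cos φ₂ · sin²(Δλ/2) = 0.084509.
c = 2·atan2(√a, √(1−a)) = 0.58992 rad → d = 6371·c ≈ 3758.41 km.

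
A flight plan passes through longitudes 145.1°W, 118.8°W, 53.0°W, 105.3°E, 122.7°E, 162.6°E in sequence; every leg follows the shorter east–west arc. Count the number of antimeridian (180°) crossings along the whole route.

0

Leg 1: -145.1° → -118.8°, shortest Δλ = 26.3° (east) — does not cross 180°.
Leg 2: -118.8° → -53.0°, shortest Δλ = 65.8° (east) — does not cross 180°.
Leg 3: -53.0° → +105.3°, shortest Δλ = 158.3° (east) — does not cross 180°.
Leg 4: +105.3° → +122.7°, shortest Δλ = 17.4° (east) — does not cross 180°.
Leg 5: +122.7° → +162.6°, shortest Δλ = 39.9° (east) — does not cross 180°.
Total crossings: 0.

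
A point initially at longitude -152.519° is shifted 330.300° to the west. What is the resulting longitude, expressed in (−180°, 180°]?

Start at -152.519°; shift −330.300° → -482.819°.
-482.819° lies outside (−180°, 180°]; add 360° → -122.819°.

-122.819°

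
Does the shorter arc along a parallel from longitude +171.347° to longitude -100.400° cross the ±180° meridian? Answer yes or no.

Yes

Naïve |-100.400 − 171.347| = 271.747° > 180°, so the shorter arc goes the other way round — across 180°.
Signed shortest Δλ = ((-100.400 − 171.347 + 180) mod 360) − 180 = 88.253°.
Going east by 88.253° from +171.347° passes through 180° before reaching -100.400°.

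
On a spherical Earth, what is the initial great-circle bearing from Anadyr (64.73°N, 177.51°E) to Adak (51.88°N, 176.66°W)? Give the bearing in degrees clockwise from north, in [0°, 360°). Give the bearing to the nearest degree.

164°

Δλ = -176.66 − 177.51 = -354.17°; wrapped into (−180°, 180°]: 5.83°.
θ = atan2( sin Δλ · cos φ₂ , cos φ₁ · sin φ₂ − sin φ₁ · cos φ₂ · cos Δλ )
  = atan2(0.06270, -0.21951) = 164.058° → normalised to [0°, 360°): 164.058°.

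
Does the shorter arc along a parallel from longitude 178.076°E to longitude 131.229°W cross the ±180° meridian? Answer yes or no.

Naïve |-131.229 − 178.076| = 309.305° > 180°, so the shorter arc goes the other way round — across 180°.
Signed shortest Δλ = ((-131.229 − 178.076 + 180) mod 360) − 180 = 50.695°.
Going east by 50.695° from +178.076° passes through 180° before reaching -131.229°.

Yes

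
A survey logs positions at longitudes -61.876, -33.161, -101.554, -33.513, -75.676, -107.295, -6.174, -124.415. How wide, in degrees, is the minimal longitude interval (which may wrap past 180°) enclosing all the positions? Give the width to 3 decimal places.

118.241°

Sort the longitudes: -124.415°, -107.295°, -101.554°, -75.676°, -61.876°, -33.513°, -33.161°, -6.174°.
Eastward gaps between consecutive values (wrapping around): 17.120°, 5.741°, 25.878°, 13.800°, 28.363°, 0.352°, 26.987°, 241.759°.
Largest gap = 241.759° ⇒ minimal covering band is its complement: 360° − 241.759° = 118.241°.
Band runs from -124.415° eastward to -6.174°.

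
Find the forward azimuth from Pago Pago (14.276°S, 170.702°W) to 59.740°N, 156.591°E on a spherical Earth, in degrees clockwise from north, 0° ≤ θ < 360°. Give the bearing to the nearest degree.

Δλ = 156.591 − -170.702 = 327.293°; wrapped into (−180°, 180°]: -32.707°.
θ = atan2( sin Δλ · cos φ₂ , cos φ₁ · sin φ₂ − sin φ₁ · cos φ₂ · cos Δλ )
  = atan2(-0.27229, 0.94164) = -16.128° → normalised to [0°, 360°): 343.872°.

344°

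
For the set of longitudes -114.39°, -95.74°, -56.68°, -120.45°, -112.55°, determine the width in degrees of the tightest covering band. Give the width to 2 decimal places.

Sort the longitudes: -120.45°, -114.39°, -112.55°, -95.74°, -56.68°.
Eastward gaps between consecutive values (wrapping around): 6.06°, 1.84°, 16.81°, 39.06°, 296.23°.
Largest gap = 296.23° ⇒ minimal covering band is its complement: 360° − 296.23° = 63.77°.
Band runs from -120.45° eastward to -56.68°.

63.77°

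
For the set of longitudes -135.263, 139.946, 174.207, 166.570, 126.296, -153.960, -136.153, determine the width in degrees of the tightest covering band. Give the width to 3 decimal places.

98.441°

Sort the longitudes: -153.960°, -136.153°, -135.263°, +126.296°, +139.946°, +166.570°, +174.207°.
Eastward gaps between consecutive values (wrapping around): 17.807°, 0.890°, 261.559°, 13.650°, 26.624°, 7.637°, 31.833°.
Largest gap = 261.559° ⇒ minimal covering band is its complement: 360° − 261.559° = 98.441°.
Band runs from +126.296° eastward to -135.263°, crossing the antimeridian.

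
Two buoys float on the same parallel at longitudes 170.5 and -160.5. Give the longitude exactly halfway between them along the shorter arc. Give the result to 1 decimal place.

Signed shortest Δλ from +170.5° to -160.5° is +29.0°.
Midpoint longitude = +170.5° + (+29.0°)/2 = +170.5° + 14.5° = +185.0°.
Normalise into (−180°, 180°]: -175.0°.
(The naïve average (+170.5 + -160.5)/2 = 5.0° is on the wrong side of the globe.)

-175.0°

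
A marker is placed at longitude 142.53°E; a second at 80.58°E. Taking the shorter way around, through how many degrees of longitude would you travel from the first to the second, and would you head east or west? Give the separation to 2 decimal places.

61.95° west

Raw difference: 80.58 − 142.53 = -61.95°.
Normalise into (−180°, 180°]: -61.95° stays -61.95°.
Negative ⇒ the second point lies to the west; separation 61.95°.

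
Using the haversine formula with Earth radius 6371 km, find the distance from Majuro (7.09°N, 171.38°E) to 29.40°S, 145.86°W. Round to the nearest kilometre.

6111 km

Δλ = -145.86 − 171.38 = -317.24°; wrapped into (−180°, 180°]: 42.76°.
Δφ = -29.40 − 7.09 = -36.49°.
a = sin²(Δφ/2) + cos φ₁ · cos φ₂ · sin²(Δλ/2) = 0.212917.
c = 2·atan2(√a, √(1−a)) = 0.95921 rad → d = 6371·c ≈ 6111.13 km.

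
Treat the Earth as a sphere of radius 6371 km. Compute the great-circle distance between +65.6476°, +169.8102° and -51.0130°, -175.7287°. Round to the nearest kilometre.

Δλ = -175.7287 − 169.8102 = -345.5389°; wrapped into (−180°, 180°]: 14.4611°.
Δφ = -51.0130 − 65.6476 = -116.6606°.
a = sin²(Δφ/2) + cos φ₁ · cos φ₂ · sin²(Δλ/2) = 0.728462.
c = 2·atan2(√a, √(1−a)) = 2.04533 rad → d = 6371·c ≈ 13030.80 km.

13031 km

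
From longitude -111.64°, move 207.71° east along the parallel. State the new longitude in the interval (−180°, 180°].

Start at -111.64°; shift +207.71° → +96.07°.
+96.07° already lies in (−180°, 180°].

+96.07°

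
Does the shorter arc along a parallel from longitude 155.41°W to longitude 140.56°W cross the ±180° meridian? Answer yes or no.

No

Signed shortest Δλ = ((-140.56 − -155.41 + 180) mod 360) − 180 = 14.85°.
Going east by 14.85° from -155.41° reaches -140.56° without touching 180°.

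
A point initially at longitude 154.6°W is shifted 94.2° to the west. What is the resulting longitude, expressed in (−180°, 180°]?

111.2°E

Start at -154.6°; shift −94.2° → -248.8°.
-248.8° lies outside (−180°, 180°]; add 360° → +111.2°.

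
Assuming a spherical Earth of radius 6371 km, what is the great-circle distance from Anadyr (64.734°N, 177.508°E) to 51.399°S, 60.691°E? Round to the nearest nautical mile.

8753 nmi

Δλ = 60.691 − 177.508 = -116.817°.
Δφ = -51.399 − 64.734 = -116.133°.
a = sin²(Δφ/2) + cos φ₁ · cos φ₂ · sin²(Δλ/2) = 0.913441.
c = 2·atan2(√a, √(1−a)) = 2.54434 rad → d = 6371·c ≈ 16209.97 km ≈ 8752.69 nmi.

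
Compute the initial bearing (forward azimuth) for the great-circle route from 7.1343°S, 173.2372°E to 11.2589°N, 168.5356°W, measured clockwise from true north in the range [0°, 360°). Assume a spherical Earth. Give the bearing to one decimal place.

44.8°

Δλ = -168.5356 − 173.2372 = -341.7728°; wrapped into (−180°, 180°]: 18.2272°.
θ = atan2( sin Δλ · cos φ₂ , cos φ₁ · sin φ₂ − sin φ₁ · cos φ₂ · cos Δλ )
  = atan2(0.30677, 0.30942) = 44.753° → normalised to [0°, 360°): 44.753°.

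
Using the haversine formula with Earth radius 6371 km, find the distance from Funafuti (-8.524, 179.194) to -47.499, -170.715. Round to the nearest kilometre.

Δλ = -170.715 − 179.194 = -349.909°; wrapped into (−180°, 180°]: 10.091°.
Δφ = -47.499 − -8.524 = -38.975°.
a = sin²(Δφ/2) + cos φ₁ · cos φ₂ · sin²(Δλ/2) = 0.116458.
c = 2·atan2(√a, √(1−a)) = 0.69651 rad → d = 6371·c ≈ 4437.48 km.

4437 km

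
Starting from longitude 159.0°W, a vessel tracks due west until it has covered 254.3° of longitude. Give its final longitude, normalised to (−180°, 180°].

Start at -159.0°; shift −254.3° → -413.3°.
-413.3° lies outside (−180°, 180°]; add 360° → -53.3°.

53.3°W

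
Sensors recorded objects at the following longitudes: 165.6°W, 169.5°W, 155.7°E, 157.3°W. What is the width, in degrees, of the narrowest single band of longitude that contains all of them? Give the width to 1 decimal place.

47.0°

Sort the longitudes: -169.5°, -165.6°, -157.3°, +155.7°.
Eastward gaps between consecutive values (wrapping around): 3.9°, 8.3°, 313.0°, 34.8°.
Largest gap = 313.0° ⇒ minimal covering band is its complement: 360° − 313.0° = 47.0°.
Band runs from +155.7° eastward to -157.3°, crossing the antimeridian.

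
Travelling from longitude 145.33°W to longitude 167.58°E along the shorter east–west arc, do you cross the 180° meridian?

Yes

Naïve |167.58 − -145.33| = 312.91° > 180°, so the shorter arc goes the other way round — across 180°.
Signed shortest Δλ = ((167.58 − -145.33 + 180) mod 360) − 180 = -47.09°.
Going west by 47.09° from -145.33° passes through 180° before reaching +167.58°.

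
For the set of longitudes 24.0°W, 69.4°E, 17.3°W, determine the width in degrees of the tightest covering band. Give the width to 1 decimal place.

Sort the longitudes: -24.0°, -17.3°, +69.4°.
Eastward gaps between consecutive values (wrapping around): 6.7°, 86.7°, 266.6°.
Largest gap = 266.6° ⇒ minimal covering band is its complement: 360° − 266.6° = 93.4°.
Band runs from -24.0° eastward to +69.4°.

93.4°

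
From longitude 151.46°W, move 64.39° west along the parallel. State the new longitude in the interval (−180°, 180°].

Start at -151.46°; shift −64.39° → -215.85°.
-215.85° lies outside (−180°, 180°]; add 360° → +144.15°.

144.15°E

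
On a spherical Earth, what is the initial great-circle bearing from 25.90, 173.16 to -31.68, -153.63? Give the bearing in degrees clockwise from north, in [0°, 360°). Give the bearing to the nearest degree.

Δλ = -153.63 − 173.16 = -326.79°; wrapped into (−180°, 180°]: 33.21°.
θ = atan2( sin Δλ · cos φ₂ , cos φ₁ · sin φ₂ − sin φ₁ · cos φ₂ · cos Δλ )
  = atan2(0.46610, -0.78343) = 149.250° → normalised to [0°, 360°): 149.250°.

149°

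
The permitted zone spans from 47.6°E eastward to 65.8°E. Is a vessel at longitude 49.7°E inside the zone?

Yes

Band width going east from +47.6° to +65.8°: ((65.8 − 47.6) mod 360) = 18.2°.
Offset of +49.7° east of the west edge: ((49.7 − 47.6) mod 360) = 2.1°.
2.1° ≤ 18.2° ⇒ inside.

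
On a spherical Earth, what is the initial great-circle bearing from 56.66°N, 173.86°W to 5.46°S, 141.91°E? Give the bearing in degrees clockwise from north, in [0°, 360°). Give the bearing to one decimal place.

Δλ = 141.91 − -173.86 = 315.77°; wrapped into (−180°, 180°]: -44.23°.
θ = atan2( sin Δλ · cos φ₂ , cos φ₁ · sin φ₂ − sin φ₁ · cos φ₂ · cos Δλ )
  = atan2(-0.69438, -0.64820) = -133.030° → normalised to [0°, 360°): 226.970°.

227.0°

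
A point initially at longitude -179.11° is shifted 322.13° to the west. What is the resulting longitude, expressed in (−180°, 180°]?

Start at -179.11°; shift −322.13° → -501.24°.
-501.24° lies outside (−180°, 180°]; add 360° → -141.24°.

-141.24°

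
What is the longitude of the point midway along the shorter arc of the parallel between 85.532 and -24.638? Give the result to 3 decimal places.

+30.447°

Signed shortest Δλ from +85.532° to -24.638° is -110.170°.
Midpoint longitude = +85.532° + (-110.170°)/2 = +85.532° − 55.085° = +30.447°.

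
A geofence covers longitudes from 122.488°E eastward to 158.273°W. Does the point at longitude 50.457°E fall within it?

Band width going east from +122.488° to -158.273°: ((-158.273 − 122.488) mod 360) = 79.239°.
Offset of +50.457° east of the west edge: ((50.457 − 122.488) mod 360) = 287.969°.
287.969° > 79.239° ⇒ outside.

No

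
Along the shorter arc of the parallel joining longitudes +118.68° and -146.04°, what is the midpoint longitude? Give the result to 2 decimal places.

+166.32°

Signed shortest Δλ from +118.68° to -146.04° is +95.28°.
Midpoint longitude = +118.68° + (+95.28°)/2 = +118.68° + 47.64° = +166.32°.
(The naïve average (+118.68 + -146.04)/2 = -13.68° is on the wrong side of the globe.)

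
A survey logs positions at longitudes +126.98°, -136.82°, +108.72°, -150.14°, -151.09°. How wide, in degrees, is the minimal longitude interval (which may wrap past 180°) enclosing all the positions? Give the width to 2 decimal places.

Sort the longitudes: -151.09°, -150.14°, -136.82°, +108.72°, +126.98°.
Eastward gaps between consecutive values (wrapping around): 0.95°, 13.32°, 245.54°, 18.26°, 81.93°.
Largest gap = 245.54° ⇒ minimal covering band is its complement: 360° − 245.54° = 114.46°.
Band runs from +108.72° eastward to -136.82°, crossing the antimeridian.

114.46°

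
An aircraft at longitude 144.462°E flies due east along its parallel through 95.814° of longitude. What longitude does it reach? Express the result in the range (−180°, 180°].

119.724°W

Start at +144.462°; shift +95.814° → +240.276°.
+240.276° lies outside (−180°, 180°]; subtract 360° → -119.724°.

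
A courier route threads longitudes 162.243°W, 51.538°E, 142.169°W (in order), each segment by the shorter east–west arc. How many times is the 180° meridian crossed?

2

Leg 1: -162.243° → +51.538°, shortest Δλ = -146.219° (west) — crosses 180°.
Leg 2: +51.538° → -142.169°, shortest Δλ = 166.293° (east) — crosses 180°.
Total crossings: 2.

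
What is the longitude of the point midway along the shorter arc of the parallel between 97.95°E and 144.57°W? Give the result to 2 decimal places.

156.69°E

Signed shortest Δλ from +97.95° to -144.57° is +117.48°.
Midpoint longitude = +97.95° + (+117.48°)/2 = +97.95° + 58.74° = +156.69°.
(The naïve average (+97.95 + -144.57)/2 = -23.31° is on the wrong side of the globe.)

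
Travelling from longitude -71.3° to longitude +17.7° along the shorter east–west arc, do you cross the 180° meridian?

Signed shortest Δλ = ((17.7 − -71.3 + 180) mod 360) − 180 = 89.0°.
Going east by 89.0° from -71.3° reaches +17.7° without touching 180°.

No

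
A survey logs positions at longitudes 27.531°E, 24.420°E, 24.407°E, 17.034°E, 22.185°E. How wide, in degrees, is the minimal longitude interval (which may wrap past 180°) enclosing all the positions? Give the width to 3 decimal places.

Sort the longitudes: +17.034°, +22.185°, +24.407°, +24.420°, +27.531°.
Eastward gaps between consecutive values (wrapping around): 5.151°, 2.222°, 0.013°, 3.111°, 349.503°.
Largest gap = 349.503° ⇒ minimal covering band is its complement: 360° − 349.503° = 10.497°.
Band runs from +17.034° eastward to +27.531°.

10.497°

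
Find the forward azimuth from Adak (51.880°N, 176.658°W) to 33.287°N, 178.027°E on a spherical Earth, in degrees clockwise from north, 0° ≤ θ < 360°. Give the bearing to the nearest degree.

194°

Δλ = 178.027 − -176.658 = 354.685°; wrapped into (−180°, 180°]: -5.315°.
θ = atan2( sin Δλ · cos φ₂ , cos φ₁ · sin φ₂ − sin φ₁ · cos φ₂ · cos Δλ )
  = atan2(-0.07743, -0.31602) = -166.232° → normalised to [0°, 360°): 193.768°.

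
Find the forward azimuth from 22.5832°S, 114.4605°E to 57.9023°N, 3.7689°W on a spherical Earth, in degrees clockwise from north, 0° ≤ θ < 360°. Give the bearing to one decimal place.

Δλ = -3.7689 − 114.4605 = -118.2294°.
θ = atan2( sin Δλ · cos φ₂ , cos φ₁ · sin φ₂ − sin φ₁ · cos φ₂ · cos Δλ )
  = atan2(-0.46816, 0.68567) = -34.325° → normalised to [0°, 360°): 325.675°.

325.7°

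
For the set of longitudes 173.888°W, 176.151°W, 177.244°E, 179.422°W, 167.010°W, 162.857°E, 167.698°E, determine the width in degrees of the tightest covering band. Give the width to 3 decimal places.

Sort the longitudes: -179.422°, -176.151°, -173.888°, -167.010°, +162.857°, +167.698°, +177.244°.
Eastward gaps between consecutive values (wrapping around): 3.271°, 2.263°, 6.878°, 329.867°, 4.841°, 9.546°, 3.334°.
Largest gap = 329.867° ⇒ minimal covering band is its complement: 360° − 329.867° = 30.133°.
Band runs from +162.857° eastward to -167.010°, crossing the antimeridian.

30.133°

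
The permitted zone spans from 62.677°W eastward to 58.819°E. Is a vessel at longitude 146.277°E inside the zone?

Band width going east from -62.677° to +58.819°: ((58.819 − -62.677) mod 360) = 121.496°.
Offset of +146.277° east of the west edge: ((146.277 − -62.677) mod 360) = 208.954°.
208.954° > 121.496° ⇒ outside.

No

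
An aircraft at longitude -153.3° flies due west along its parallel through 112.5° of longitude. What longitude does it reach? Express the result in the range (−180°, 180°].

Start at -153.3°; shift −112.5° → -265.8°.
-265.8° lies outside (−180°, 180°]; add 360° → +94.2°.

+94.2°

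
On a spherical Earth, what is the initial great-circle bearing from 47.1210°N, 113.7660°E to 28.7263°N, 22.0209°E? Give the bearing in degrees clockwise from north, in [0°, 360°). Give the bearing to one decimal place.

291.6°

Δλ = 22.0209 − 113.7660 = -91.7451°.
θ = atan2( sin Δλ · cos φ₂ , cos φ₁ · sin φ₂ − sin φ₁ · cos φ₂ · cos Δλ )
  = atan2(-0.87652, 0.34661) = -68.424° → normalised to [0°, 360°): 291.576°.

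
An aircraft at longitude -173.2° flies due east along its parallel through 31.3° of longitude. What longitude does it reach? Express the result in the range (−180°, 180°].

-141.9°

Start at -173.2°; shift +31.3° → -141.9°.
-141.9° already lies in (−180°, 180°].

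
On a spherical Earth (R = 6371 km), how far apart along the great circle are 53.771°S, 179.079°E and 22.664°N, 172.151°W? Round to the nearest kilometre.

8541 km

Δλ = -172.151 − 179.079 = -351.230°; wrapped into (−180°, 180°]: 8.770°.
Δφ = 22.664 − -53.771 = 76.435°.
a = sin²(Δφ/2) + cos φ₁ · cos φ₂ · sin²(Δλ/2) = 0.385914.
c = 2·atan2(√a, √(1−a)) = 1.34060 rad → d = 6371·c ≈ 8540.94 km.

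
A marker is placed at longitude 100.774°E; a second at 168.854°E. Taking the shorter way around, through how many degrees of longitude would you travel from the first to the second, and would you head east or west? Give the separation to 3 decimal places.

68.080° east

Raw difference: 168.854 − 100.774 = 68.08°.
Normalise into (−180°, 180°]: 68.08° stays 68.08°.
Positive ⇒ the second point lies to the east; separation 68.080°.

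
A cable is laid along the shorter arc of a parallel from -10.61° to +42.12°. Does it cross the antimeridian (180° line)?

Signed shortest Δλ = ((42.12 − -10.61 + 180) mod 360) − 180 = 52.73°.
Going east by 52.73° from -10.61° reaches +42.12° without touching 180°.

No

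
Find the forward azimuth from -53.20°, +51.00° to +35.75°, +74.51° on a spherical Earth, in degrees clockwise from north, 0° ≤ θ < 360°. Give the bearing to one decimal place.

Δλ = 74.51 − 51.00 = 23.51°.
θ = atan2( sin Δλ · cos φ₂ , cos φ₁ · sin φ₂ − sin φ₁ · cos φ₂ · cos Δλ )
  = atan2(0.32374, 0.94589) = 18.894° → normalised to [0°, 360°): 18.894°.

18.9°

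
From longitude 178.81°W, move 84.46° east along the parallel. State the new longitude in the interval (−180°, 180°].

94.35°W

Start at -178.81°; shift +84.46° → -94.35°.
-94.35° already lies in (−180°, 180°].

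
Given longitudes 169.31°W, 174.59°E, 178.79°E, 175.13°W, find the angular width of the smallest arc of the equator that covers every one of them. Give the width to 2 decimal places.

Sort the longitudes: -175.13°, -169.31°, +174.59°, +178.79°.
Eastward gaps between consecutive values (wrapping around): 5.82°, 343.90°, 4.20°, 6.08°.
Largest gap = 343.90° ⇒ minimal covering band is its complement: 360° − 343.90° = 16.10°.
Band runs from +174.59° eastward to -169.31°, crossing the antimeridian.

16.10°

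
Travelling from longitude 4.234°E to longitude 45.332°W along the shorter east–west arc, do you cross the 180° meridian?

No

Signed shortest Δλ = ((-45.332 − 4.234 + 180) mod 360) − 180 = -49.566°.
Going west by 49.566° from +4.234° reaches -45.332° without touching 180°.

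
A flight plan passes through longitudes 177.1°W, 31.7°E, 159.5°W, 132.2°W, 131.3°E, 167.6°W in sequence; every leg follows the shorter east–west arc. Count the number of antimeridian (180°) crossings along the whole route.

Leg 1: -177.1° → +31.7°, shortest Δλ = -151.2° (west) — crosses 180°.
Leg 2: +31.7° → -159.5°, shortest Δλ = 168.8° (east) — crosses 180°.
Leg 3: -159.5° → -132.2°, shortest Δλ = 27.3° (east) — does not cross 180°.
Leg 4: -132.2° → +131.3°, shortest Δλ = -96.5° (west) — crosses 180°.
Leg 5: +131.3° → -167.6°, shortest Δλ = 61.1° (east) — crosses 180°.
Total crossings: 4.

4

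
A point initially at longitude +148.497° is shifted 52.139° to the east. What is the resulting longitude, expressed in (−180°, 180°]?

-159.364°

Start at +148.497°; shift +52.139° → +200.636°.
+200.636° lies outside (−180°, 180°]; subtract 360° → -159.364°.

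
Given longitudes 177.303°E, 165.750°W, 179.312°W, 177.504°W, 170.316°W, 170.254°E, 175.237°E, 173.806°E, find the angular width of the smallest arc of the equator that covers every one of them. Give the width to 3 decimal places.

Sort the longitudes: -179.312°, -177.504°, -170.316°, -165.750°, +170.254°, +173.806°, +175.237°, +177.303°.
Eastward gaps between consecutive values (wrapping around): 1.808°, 7.188°, 4.566°, 336.004°, 3.552°, 1.431°, 2.066°, 3.385°.
Largest gap = 336.004° ⇒ minimal covering band is its complement: 360° − 336.004° = 23.996°.
Band runs from +170.254° eastward to -165.750°, crossing the antimeridian.

23.996°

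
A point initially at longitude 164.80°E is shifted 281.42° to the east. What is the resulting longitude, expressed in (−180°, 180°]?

86.22°E

Start at +164.80°; shift +281.42° → +446.22°.
+446.22° lies outside (−180°, 180°]; subtract 360° → +86.22°.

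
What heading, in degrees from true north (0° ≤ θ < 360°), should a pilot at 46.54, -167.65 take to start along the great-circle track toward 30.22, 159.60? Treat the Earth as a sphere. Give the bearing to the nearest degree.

249°

Δλ = 159.60 − -167.65 = 327.25°; wrapped into (−180°, 180°]: -32.75°.
θ = atan2( sin Δλ · cos φ₂ , cos φ₁ · sin φ₂ − sin φ₁ · cos φ₂ · cos Δλ )
  = atan2(-0.46746, -0.18130) = -111.198° → normalised to [0°, 360°): 248.802°.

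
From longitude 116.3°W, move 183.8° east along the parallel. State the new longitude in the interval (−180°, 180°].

67.5°E

Start at -116.3°; shift +183.8° → +67.5°.
+67.5° already lies in (−180°, 180°].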